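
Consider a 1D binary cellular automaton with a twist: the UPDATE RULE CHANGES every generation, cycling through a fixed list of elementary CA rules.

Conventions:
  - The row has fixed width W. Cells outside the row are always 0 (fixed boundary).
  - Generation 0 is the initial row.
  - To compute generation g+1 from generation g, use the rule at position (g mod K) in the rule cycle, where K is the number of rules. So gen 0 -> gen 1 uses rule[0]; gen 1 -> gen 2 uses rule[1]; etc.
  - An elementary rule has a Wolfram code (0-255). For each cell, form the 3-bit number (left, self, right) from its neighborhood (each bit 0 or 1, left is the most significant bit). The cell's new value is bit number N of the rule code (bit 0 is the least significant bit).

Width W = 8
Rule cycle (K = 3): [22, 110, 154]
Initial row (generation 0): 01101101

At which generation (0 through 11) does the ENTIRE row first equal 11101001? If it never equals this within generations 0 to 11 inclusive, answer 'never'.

Gen 0: 01101101
Gen 1 (rule 22): 10000001
Gen 2 (rule 110): 10000011
Gen 3 (rule 154): 01000110
Gen 4 (rule 22): 11101001
Gen 5 (rule 110): 10111011
Gen 6 (rule 154): 00110010
Gen 7 (rule 22): 01001111
Gen 8 (rule 110): 11011001
Gen 9 (rule 154): 10010110
Gen 10 (rule 22): 11110001
Gen 11 (rule 110): 10010011

Answer: 4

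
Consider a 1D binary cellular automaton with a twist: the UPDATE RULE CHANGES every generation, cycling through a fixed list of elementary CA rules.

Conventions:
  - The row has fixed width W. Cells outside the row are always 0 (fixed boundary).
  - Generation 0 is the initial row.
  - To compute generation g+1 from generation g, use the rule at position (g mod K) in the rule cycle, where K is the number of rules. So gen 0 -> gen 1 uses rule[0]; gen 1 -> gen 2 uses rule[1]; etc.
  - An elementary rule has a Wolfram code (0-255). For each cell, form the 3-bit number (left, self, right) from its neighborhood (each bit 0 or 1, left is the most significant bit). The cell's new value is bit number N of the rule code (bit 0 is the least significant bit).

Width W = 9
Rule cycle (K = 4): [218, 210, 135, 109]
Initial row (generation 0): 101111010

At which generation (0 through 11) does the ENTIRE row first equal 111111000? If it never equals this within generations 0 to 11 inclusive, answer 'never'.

Gen 0: 101111010
Gen 1 (rule 218): 001111001
Gen 2 (rule 210): 010111110
Gen 3 (rule 135): 110011100
Gen 4 (rule 109): 110010101
Gen 5 (rule 218): 111100000
Gen 6 (rule 210): 011110000
Gen 7 (rule 135): 101100111
Gen 8 (rule 109): 111100101
Gen 9 (rule 218): 111111000
Gen 10 (rule 210): 011111100
Gen 11 (rule 135): 101111001

Answer: 9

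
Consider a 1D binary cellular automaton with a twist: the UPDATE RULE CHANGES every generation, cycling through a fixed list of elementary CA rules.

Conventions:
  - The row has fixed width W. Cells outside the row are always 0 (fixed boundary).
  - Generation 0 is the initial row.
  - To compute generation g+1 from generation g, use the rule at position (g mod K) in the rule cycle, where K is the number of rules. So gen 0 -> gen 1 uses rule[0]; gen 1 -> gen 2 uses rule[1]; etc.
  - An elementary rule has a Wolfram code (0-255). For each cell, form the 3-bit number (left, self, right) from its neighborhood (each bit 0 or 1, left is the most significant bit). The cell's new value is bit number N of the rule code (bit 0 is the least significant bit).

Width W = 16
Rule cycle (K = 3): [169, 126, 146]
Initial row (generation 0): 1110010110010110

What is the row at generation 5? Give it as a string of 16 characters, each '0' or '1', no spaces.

Gen 0: 1110010110010110
Gen 1 (rule 169): 1100001100001100
Gen 2 (rule 126): 1110011110011110
Gen 3 (rule 146): 0101101101101101
Gen 4 (rule 169): 0011011011011010
Gen 5 (rule 126): 0111111111111111

Answer: 0111111111111111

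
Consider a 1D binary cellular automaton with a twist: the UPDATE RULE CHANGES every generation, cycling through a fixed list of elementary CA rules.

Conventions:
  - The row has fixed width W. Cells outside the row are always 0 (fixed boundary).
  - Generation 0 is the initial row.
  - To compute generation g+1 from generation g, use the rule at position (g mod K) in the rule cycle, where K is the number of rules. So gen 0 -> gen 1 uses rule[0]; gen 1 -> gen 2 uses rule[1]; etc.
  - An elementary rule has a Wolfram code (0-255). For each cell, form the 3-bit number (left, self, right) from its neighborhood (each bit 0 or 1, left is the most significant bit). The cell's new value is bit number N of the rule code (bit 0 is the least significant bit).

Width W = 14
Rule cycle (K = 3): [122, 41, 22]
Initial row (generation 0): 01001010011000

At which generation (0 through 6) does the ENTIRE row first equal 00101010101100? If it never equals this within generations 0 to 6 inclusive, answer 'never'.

Gen 0: 01001010011000
Gen 1 (rule 122): 10110101111100
Gen 2 (rule 41): 01101011000001
Gen 3 (rule 22): 10001000100011
Gen 4 (rule 122): 01010101010111
Gen 5 (rule 41): 00101010101100
Gen 6 (rule 22): 01101010100010

Answer: 5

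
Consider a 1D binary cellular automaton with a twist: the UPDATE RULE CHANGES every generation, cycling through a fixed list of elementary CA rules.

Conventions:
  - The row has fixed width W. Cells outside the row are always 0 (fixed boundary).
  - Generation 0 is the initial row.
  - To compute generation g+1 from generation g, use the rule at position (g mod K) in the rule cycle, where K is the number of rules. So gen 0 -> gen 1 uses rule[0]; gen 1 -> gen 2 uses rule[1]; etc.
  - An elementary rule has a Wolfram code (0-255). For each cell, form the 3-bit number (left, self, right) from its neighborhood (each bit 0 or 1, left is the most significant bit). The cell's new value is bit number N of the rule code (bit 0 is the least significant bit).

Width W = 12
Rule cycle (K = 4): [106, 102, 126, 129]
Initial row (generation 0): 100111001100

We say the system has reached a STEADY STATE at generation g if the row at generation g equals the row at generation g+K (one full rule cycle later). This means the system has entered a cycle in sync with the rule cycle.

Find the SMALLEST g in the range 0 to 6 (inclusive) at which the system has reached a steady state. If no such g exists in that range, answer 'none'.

Gen 0: 100111001100
Gen 1 (rule 106): 001101011100
Gen 2 (rule 102): 010111100100
Gen 3 (rule 126): 111100111110
Gen 4 (rule 129): 011000011100
Gen 5 (rule 106): 111000110100
Gen 6 (rule 102): 001001011100
Gen 7 (rule 126): 011111110110
Gen 8 (rule 129): 001111100000
Gen 9 (rule 106): 011000100000
Gen 10 (rule 102): 101001100000

Answer: none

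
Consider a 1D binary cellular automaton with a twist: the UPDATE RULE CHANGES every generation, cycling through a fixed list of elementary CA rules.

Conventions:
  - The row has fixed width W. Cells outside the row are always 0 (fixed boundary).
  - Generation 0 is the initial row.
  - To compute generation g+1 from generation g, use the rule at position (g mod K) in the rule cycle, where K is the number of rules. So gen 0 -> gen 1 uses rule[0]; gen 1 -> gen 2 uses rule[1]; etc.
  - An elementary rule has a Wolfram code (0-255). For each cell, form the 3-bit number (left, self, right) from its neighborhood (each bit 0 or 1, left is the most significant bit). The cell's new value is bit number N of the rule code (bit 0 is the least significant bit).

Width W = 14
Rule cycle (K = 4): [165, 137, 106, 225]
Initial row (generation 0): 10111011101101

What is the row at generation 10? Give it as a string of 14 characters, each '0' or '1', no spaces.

Answer: 01000000001100

Derivation:
Gen 0: 10111011101101
Gen 1 (rule 165): 11010101010011
Gen 2 (rule 137): 10000000000010
Gen 3 (rule 106): 00000000000100
Gen 4 (rule 225): 11111111110001
Gen 5 (rule 165): 01111111100101
Gen 6 (rule 137): 01111111000000
Gen 7 (rule 106): 11000001000000
Gen 8 (rule 225): 01011100011111
Gen 9 (rule 165): 01101001001110
Gen 10 (rule 137): 01000000001100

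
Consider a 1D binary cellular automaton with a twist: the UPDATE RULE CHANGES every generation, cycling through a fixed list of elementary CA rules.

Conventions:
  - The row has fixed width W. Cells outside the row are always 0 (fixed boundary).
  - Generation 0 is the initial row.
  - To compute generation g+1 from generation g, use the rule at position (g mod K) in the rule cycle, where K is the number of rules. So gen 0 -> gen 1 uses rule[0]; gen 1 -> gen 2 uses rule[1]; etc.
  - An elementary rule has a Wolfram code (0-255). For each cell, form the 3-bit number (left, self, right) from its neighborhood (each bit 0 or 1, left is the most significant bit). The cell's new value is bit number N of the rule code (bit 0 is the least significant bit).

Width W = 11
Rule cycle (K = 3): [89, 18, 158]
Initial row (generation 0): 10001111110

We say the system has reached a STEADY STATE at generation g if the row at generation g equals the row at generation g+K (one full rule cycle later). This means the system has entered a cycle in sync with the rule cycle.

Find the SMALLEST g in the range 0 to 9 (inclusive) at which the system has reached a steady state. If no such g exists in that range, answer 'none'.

Answer: 4

Derivation:
Gen 0: 10001111110
Gen 1 (rule 89): 01101000011
Gen 2 (rule 18): 10000100100
Gen 3 (rule 158): 11001111110
Gen 4 (rule 89): 11101000011
Gen 5 (rule 18): 00000100100
Gen 6 (rule 158): 00001111110
Gen 7 (rule 89): 11101000011
Gen 8 (rule 18): 00000100100
Gen 9 (rule 158): 00001111110
Gen 10 (rule 89): 11101000011
Gen 11 (rule 18): 00000100100
Gen 12 (rule 158): 00001111110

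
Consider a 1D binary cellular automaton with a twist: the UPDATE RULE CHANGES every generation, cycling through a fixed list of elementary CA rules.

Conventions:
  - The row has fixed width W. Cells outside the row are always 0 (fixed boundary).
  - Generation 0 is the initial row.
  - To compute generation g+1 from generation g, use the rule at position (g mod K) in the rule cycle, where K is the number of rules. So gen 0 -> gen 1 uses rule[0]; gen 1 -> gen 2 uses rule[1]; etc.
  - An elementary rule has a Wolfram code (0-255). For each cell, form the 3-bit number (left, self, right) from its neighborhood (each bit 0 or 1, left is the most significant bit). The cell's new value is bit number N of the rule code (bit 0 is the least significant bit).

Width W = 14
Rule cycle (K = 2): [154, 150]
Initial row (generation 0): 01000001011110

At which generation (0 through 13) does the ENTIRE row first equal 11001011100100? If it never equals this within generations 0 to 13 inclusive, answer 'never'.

Gen 0: 01000001011110
Gen 1 (rule 154): 10100010011101
Gen 2 (rule 150): 10110111101001
Gen 3 (rule 154): 00100111000110
Gen 4 (rule 150): 01111010101001
Gen 5 (rule 154): 11110000000110
Gen 6 (rule 150): 01101000001001
Gen 7 (rule 154): 11000100010110
Gen 8 (rule 150): 00101110110001
Gen 9 (rule 154): 01001100101010
Gen 10 (rule 150): 11110011101011
Gen 11 (rule 154): 11101111000010
Gen 12 (rule 150): 01000110100111
Gen 13 (rule 154): 10101100011110

Answer: never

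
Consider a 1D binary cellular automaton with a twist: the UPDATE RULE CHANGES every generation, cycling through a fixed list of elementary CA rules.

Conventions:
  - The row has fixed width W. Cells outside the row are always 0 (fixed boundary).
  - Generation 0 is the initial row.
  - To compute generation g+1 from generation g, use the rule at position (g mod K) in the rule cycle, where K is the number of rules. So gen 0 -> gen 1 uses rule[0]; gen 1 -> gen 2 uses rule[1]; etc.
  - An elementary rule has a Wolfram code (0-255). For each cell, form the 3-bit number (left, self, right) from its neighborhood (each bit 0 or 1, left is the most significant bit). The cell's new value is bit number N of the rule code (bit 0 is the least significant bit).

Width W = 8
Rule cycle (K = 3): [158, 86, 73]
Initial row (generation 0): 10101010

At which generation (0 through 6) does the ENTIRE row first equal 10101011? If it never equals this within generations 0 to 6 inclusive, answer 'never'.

Answer: 1

Derivation:
Gen 0: 10101010
Gen 1 (rule 158): 10101011
Gen 2 (rule 86): 10101001
Gen 3 (rule 73): 00000000
Gen 4 (rule 158): 00000000
Gen 5 (rule 86): 00000000
Gen 6 (rule 73): 11111111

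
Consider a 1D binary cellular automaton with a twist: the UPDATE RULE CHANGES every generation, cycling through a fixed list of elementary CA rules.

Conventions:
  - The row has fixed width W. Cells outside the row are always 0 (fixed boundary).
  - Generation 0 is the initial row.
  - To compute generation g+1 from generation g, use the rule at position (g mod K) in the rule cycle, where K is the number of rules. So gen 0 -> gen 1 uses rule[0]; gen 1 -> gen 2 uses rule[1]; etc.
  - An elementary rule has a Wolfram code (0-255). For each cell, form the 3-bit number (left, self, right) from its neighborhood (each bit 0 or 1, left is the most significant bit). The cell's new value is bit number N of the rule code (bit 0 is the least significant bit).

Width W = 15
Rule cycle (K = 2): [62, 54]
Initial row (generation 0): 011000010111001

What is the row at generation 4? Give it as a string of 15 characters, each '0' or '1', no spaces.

Gen 0: 011000010111001
Gen 1 (rule 62): 110100111100111
Gen 2 (rule 54): 001111000011000
Gen 3 (rule 62): 011000100110100
Gen 4 (rule 54): 100101111001110

Answer: 100101111001110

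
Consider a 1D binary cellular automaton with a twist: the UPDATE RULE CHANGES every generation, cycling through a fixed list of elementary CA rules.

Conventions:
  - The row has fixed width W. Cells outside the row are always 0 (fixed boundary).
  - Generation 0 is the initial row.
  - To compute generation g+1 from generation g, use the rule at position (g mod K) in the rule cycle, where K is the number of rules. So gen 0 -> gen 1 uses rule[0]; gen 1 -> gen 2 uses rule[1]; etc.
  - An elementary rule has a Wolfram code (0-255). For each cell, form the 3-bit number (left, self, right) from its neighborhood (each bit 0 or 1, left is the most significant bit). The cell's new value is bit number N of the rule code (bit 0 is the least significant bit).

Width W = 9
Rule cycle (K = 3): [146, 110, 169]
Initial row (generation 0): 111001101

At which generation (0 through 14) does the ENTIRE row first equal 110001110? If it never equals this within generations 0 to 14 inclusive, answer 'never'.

Answer: 8

Derivation:
Gen 0: 111001101
Gen 1 (rule 146): 010110000
Gen 2 (rule 110): 111110000
Gen 3 (rule 169): 111100111
Gen 4 (rule 146): 011011010
Gen 5 (rule 110): 111111110
Gen 6 (rule 169): 111111100
Gen 7 (rule 146): 011111010
Gen 8 (rule 110): 110001110
Gen 9 (rule 169): 100101100
Gen 10 (rule 146): 011000010
Gen 11 (rule 110): 111000110
Gen 12 (rule 169): 110010100
Gen 13 (rule 146): 001100010
Gen 14 (rule 110): 011100110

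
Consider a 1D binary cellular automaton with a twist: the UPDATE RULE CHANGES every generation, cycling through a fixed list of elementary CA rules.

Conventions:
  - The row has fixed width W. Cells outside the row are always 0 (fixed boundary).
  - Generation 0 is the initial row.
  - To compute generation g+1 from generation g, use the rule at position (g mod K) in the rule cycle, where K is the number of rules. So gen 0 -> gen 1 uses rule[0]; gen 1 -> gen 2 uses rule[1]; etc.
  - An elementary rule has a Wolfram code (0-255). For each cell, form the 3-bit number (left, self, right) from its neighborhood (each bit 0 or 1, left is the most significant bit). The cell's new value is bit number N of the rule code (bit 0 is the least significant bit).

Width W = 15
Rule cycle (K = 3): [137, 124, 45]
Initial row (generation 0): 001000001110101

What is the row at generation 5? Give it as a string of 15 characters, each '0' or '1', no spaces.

Gen 0: 001000001110101
Gen 1 (rule 137): 100011101100000
Gen 2 (rule 124): 110010111110000
Gen 3 (rule 45): 100011100000111
Gen 4 (rule 137): 001011001110110
Gen 5 (rule 124): 001111101011111

Answer: 001111101011111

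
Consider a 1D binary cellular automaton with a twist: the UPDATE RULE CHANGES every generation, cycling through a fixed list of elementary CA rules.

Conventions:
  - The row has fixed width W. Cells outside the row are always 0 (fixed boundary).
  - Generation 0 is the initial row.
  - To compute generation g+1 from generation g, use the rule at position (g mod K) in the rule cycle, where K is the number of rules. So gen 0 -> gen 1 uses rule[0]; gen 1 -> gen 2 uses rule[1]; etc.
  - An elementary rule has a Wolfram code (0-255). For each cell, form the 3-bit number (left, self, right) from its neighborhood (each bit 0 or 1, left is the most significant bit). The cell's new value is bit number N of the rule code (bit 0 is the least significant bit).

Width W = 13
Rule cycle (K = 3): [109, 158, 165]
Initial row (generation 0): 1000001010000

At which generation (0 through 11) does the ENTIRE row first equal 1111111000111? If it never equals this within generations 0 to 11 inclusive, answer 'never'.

Gen 0: 1000001010000
Gen 1 (rule 109): 1011101110111
Gen 2 (rule 158): 1011001100110
Gen 3 (rule 165): 1100000000000
Gen 4 (rule 109): 1101111111111
Gen 5 (rule 158): 1001111111110
Gen 6 (rule 165): 1000111111100
Gen 7 (rule 109): 1010100000101
Gen 8 (rule 158): 1010110001101
Gen 9 (rule 165): 1111000100011
Gen 10 (rule 109): 1001010101011
Gen 11 (rule 158): 1111010101010

Answer: never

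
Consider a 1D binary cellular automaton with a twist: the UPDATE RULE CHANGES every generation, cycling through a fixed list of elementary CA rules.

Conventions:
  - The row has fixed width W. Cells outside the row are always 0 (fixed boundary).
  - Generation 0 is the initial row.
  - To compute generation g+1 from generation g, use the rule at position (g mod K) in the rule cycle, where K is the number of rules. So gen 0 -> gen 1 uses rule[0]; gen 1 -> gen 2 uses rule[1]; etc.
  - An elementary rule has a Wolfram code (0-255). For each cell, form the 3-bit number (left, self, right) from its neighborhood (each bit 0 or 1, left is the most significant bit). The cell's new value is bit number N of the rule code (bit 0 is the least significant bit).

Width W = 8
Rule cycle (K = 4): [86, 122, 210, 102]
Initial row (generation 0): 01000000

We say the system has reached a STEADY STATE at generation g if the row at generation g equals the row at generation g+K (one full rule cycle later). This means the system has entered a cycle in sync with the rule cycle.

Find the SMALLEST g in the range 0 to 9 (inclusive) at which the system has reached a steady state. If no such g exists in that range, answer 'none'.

Gen 0: 01000000
Gen 1 (rule 86): 11100000
Gen 2 (rule 122): 10110000
Gen 3 (rule 210): 00011000
Gen 4 (rule 102): 00101000
Gen 5 (rule 86): 01101100
Gen 6 (rule 122): 11111110
Gen 7 (rule 210): 01111111
Gen 8 (rule 102): 10000001
Gen 9 (rule 86): 11000011
Gen 10 (rule 122): 11100111
Gen 11 (rule 210): 01111011
Gen 12 (rule 102): 10001101
Gen 13 (rule 86): 11010101

Answer: none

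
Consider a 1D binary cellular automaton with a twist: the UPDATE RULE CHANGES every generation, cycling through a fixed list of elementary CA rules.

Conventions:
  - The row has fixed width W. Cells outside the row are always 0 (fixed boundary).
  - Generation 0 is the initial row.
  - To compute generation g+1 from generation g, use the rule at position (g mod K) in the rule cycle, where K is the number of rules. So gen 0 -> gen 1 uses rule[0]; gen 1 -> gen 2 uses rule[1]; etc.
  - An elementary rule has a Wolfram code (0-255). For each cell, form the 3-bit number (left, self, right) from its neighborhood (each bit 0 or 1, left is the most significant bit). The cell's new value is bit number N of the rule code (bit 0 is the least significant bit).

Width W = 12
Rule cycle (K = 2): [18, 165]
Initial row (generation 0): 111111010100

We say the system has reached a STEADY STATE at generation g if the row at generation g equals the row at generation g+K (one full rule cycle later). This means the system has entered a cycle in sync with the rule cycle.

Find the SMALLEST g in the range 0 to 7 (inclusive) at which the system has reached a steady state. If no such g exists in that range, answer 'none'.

Answer: 5

Derivation:
Gen 0: 111111010100
Gen 1 (rule 18): 000000000010
Gen 2 (rule 165): 111111111010
Gen 3 (rule 18): 000000000001
Gen 4 (rule 165): 111111111101
Gen 5 (rule 18): 000000000000
Gen 6 (rule 165): 111111111111
Gen 7 (rule 18): 000000000000
Gen 8 (rule 165): 111111111111
Gen 9 (rule 18): 000000000000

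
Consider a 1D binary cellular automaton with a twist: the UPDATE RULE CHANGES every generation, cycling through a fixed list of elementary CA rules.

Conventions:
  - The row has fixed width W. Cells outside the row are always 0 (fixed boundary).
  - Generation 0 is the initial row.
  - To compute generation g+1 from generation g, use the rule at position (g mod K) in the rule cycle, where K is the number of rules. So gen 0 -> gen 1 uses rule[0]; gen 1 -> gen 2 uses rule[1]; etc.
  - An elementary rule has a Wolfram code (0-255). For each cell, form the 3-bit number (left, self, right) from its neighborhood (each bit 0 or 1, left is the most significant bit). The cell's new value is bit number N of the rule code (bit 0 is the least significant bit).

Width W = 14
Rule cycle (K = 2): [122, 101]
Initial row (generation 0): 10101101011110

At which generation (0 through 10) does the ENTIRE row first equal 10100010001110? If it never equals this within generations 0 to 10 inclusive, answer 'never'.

Answer: never

Derivation:
Gen 0: 10101101011110
Gen 1 (rule 122): 01011110110011
Gen 2 (rule 101): 01100011010001
Gen 3 (rule 122): 11110111101010
Gen 4 (rule 101): 00011000111110
Gen 5 (rule 122): 00111101100011
Gen 6 (rule 101): 10000110101001
Gen 7 (rule 122): 01001111010110
Gen 8 (rule 101): 01000001111010
Gen 9 (rule 122): 10100011001101
Gen 10 (rule 101): 11101001000111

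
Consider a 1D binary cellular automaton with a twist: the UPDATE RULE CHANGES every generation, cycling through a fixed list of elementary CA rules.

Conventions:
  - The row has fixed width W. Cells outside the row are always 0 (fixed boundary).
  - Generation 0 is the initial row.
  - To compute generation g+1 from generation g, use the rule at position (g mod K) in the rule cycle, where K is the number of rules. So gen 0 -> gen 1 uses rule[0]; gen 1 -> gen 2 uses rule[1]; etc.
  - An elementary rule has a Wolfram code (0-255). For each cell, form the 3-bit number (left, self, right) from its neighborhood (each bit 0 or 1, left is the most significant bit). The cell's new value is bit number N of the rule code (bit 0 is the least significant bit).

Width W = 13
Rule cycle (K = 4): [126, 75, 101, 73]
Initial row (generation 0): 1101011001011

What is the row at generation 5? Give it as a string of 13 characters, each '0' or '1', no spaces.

Gen 0: 1101011001011
Gen 1 (rule 126): 1111111111111
Gen 2 (rule 75): 1000000000001
Gen 3 (rule 101): 1011111111101
Gen 4 (rule 73): 0010000000100
Gen 5 (rule 126): 0111000001110

Answer: 0111000001110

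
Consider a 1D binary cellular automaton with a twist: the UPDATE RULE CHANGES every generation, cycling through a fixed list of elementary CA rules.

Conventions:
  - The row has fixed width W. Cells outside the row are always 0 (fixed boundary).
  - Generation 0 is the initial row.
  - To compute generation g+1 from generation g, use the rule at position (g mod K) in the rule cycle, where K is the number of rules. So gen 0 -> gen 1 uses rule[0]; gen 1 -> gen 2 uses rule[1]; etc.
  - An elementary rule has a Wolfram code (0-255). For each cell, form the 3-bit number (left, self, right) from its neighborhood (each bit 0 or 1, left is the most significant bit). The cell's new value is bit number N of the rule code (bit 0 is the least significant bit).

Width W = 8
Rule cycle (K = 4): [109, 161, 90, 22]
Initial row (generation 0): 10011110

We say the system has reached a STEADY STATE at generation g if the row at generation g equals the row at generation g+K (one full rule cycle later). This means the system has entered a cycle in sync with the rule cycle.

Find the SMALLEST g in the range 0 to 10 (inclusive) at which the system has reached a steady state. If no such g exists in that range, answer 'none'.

Answer: 10

Derivation:
Gen 0: 10011110
Gen 1 (rule 109): 10010010
Gen 2 (rule 161): 00000000
Gen 3 (rule 90): 00000000
Gen 4 (rule 22): 00000000
Gen 5 (rule 109): 11111111
Gen 6 (rule 161): 01111110
Gen 7 (rule 90): 11000011
Gen 8 (rule 22): 00100100
Gen 9 (rule 109): 10100101
Gen 10 (rule 161): 01000010
Gen 11 (rule 90): 10100101
Gen 12 (rule 22): 10111101
Gen 13 (rule 109): 11100111
Gen 14 (rule 161): 01000010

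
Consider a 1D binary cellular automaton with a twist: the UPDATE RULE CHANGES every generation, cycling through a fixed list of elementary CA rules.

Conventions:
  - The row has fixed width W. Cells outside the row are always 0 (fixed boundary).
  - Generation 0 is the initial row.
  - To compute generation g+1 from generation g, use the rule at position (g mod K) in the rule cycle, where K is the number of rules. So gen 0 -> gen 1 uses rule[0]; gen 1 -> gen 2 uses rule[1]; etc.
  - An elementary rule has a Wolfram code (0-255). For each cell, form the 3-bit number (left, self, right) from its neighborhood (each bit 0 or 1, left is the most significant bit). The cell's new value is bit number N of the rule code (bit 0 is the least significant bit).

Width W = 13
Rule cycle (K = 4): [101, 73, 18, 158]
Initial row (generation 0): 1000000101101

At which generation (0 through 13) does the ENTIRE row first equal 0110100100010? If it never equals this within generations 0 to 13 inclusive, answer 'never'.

Gen 0: 1000000101101
Gen 1 (rule 101): 1011110110111
Gen 2 (rule 73): 0010010110101
Gen 3 (rule 18): 0101100000000
Gen 4 (rule 158): 1101010000000
Gen 5 (rule 101): 0111110111111
Gen 6 (rule 73): 0100010100001
Gen 7 (rule 18): 1010100010010
Gen 8 (rule 158): 1010110111111
Gen 9 (rule 101): 1111011000001
Gen 10 (rule 73): 1001011011100
Gen 11 (rule 18): 0110000000010
Gen 12 (rule 158): 1101000000111
Gen 13 (rule 101): 0111011110001

Answer: never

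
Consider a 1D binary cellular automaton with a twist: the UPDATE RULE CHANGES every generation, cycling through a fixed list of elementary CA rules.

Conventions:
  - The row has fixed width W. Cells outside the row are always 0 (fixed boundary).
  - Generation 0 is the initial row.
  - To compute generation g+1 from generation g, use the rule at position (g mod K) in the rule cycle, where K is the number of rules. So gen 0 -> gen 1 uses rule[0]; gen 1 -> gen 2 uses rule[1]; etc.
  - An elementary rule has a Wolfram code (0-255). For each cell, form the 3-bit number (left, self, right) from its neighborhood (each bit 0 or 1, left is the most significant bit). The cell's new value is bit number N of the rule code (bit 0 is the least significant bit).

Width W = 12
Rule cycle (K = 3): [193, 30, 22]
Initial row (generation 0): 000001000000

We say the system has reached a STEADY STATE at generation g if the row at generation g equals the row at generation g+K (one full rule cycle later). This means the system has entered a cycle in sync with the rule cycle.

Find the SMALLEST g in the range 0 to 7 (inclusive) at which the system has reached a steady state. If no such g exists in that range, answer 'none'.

Answer: none

Derivation:
Gen 0: 000001000000
Gen 1 (rule 193): 111100011111
Gen 2 (rule 30): 100010110000
Gen 3 (rule 22): 110110001000
Gen 4 (rule 193): 010010100011
Gen 5 (rule 30): 111110110110
Gen 6 (rule 22): 000000000001
Gen 7 (rule 193): 111111111100
Gen 8 (rule 30): 100000000010
Gen 9 (rule 22): 110000000111
Gen 10 (rule 193): 010111110011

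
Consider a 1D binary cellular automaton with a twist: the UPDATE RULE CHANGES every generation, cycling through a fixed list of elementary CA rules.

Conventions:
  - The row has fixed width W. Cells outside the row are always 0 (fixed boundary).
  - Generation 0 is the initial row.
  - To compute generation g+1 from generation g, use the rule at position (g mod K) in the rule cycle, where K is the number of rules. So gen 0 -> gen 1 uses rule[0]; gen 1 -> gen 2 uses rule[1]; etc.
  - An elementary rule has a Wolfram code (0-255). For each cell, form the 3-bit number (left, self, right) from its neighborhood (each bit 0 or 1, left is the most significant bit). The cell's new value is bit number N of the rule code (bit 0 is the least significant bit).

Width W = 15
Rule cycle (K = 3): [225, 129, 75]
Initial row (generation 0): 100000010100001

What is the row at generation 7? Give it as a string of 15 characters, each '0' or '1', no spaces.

Gen 0: 100000010100001
Gen 1 (rule 225): 001111001001100
Gen 2 (rule 129): 100110000000001
Gen 3 (rule 75): 001110111111110
Gen 4 (rule 225): 100111011111110
Gen 5 (rule 129): 000010001111100
Gen 6 (rule 75): 111100111000101
Gen 7 (rule 225): 011100011010010

Answer: 011100011010010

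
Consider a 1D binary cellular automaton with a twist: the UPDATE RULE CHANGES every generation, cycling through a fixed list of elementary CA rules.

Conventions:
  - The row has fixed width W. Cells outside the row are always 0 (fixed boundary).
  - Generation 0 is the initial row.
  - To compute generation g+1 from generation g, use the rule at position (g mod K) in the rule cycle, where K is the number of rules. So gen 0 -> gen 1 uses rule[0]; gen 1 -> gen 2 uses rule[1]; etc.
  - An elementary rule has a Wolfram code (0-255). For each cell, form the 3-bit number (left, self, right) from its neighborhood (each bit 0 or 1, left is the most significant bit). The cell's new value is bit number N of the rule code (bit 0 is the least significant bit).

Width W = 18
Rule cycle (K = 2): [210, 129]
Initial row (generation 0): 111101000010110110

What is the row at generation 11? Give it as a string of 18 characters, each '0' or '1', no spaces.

Gen 0: 111101000010110110
Gen 1 (rule 210): 011100100100010011
Gen 2 (rule 129): 001000000001000000
Gen 3 (rule 210): 010100000010100000
Gen 4 (rule 129): 000001111000001111
Gen 5 (rule 210): 000010111100010111
Gen 6 (rule 129): 111000011001000010
Gen 7 (rule 210): 011100101110100101
Gen 8 (rule 129): 001000000100000000
Gen 9 (rule 210): 010100001010000000
Gen 10 (rule 129): 000001100000111111
Gen 11 (rule 210): 000010110001011111

Answer: 000010110001011111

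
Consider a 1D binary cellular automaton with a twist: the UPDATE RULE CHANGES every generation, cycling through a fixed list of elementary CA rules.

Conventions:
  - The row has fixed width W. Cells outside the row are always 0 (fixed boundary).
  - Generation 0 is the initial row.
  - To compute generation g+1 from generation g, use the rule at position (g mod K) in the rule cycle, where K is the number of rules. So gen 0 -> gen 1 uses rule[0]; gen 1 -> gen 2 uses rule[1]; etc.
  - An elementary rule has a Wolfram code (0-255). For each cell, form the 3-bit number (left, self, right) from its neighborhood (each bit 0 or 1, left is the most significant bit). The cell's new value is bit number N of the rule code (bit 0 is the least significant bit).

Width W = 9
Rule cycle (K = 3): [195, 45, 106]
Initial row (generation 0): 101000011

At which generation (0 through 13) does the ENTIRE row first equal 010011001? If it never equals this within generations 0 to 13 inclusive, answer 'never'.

Gen 0: 101000011
Gen 1 (rule 195): 000011101
Gen 2 (rule 45): 111010011
Gen 3 (rule 106): 101100111
Gen 4 (rule 195): 000101011
Gen 5 (rule 45): 110111110
Gen 6 (rule 106): 111100010
Gen 7 (rule 195): 011101100
Gen 8 (rule 45): 010011001
Gen 9 (rule 106): 100111010
Gen 10 (rule 195): 001011000
Gen 11 (rule 45): 101110011
Gen 12 (rule 106): 011010111
Gen 13 (rule 195): 101000011

Answer: 8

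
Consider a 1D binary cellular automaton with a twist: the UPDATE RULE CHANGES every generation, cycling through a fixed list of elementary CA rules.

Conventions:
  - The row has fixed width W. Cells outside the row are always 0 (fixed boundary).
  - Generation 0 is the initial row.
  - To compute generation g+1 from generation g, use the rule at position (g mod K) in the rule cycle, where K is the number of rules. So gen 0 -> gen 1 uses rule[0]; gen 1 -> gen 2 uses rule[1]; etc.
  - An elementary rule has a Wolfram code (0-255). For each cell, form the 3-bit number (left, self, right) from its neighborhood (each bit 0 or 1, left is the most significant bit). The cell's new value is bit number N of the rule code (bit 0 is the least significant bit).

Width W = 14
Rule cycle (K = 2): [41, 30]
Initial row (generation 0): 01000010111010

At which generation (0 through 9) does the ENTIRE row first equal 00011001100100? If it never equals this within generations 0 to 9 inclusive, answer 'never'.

Answer: 1

Derivation:
Gen 0: 01000010111010
Gen 1 (rule 41): 00011001100100
Gen 2 (rule 30): 00110111011110
Gen 3 (rule 41): 10101100110000
Gen 4 (rule 30): 10101011101000
Gen 5 (rule 41): 01010110010011
Gen 6 (rule 30): 11010101111110
Gen 7 (rule 41): 10101011000000
Gen 8 (rule 30): 10101010100000
Gen 9 (rule 41): 01010101001111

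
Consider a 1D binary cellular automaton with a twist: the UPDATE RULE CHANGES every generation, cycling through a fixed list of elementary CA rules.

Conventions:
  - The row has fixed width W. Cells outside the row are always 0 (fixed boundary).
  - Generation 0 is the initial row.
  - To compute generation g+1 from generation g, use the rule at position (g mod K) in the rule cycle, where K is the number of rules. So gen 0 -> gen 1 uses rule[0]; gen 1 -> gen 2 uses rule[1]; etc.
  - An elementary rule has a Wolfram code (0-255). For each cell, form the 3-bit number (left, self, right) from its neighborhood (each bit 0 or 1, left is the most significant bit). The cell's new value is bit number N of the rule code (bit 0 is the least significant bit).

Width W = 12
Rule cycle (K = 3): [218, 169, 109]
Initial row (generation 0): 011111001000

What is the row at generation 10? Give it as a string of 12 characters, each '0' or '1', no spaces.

Answer: 111111111111

Derivation:
Gen 0: 011111001000
Gen 1 (rule 218): 111111110100
Gen 2 (rule 169): 111111101001
Gen 3 (rule 109): 100000111001
Gen 4 (rule 218): 010001111110
Gen 5 (rule 169): 000101111100
Gen 6 (rule 109): 110111000101
Gen 7 (rule 218): 110111101000
Gen 8 (rule 169): 101111010011
Gen 9 (rule 109): 111001110011
Gen 10 (rule 218): 111111111111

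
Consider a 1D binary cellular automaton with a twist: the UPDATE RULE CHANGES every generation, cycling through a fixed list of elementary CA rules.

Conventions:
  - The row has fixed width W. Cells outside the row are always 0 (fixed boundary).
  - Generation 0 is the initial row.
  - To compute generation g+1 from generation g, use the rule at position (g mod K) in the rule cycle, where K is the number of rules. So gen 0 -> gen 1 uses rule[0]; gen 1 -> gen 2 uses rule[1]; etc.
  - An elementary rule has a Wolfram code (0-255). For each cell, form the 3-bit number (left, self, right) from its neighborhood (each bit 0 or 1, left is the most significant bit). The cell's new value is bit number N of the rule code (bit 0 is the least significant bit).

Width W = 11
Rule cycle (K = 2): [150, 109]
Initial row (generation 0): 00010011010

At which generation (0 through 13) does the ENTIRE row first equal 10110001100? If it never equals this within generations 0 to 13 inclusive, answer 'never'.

Answer: never

Derivation:
Gen 0: 00010011010
Gen 1 (rule 150): 00111100011
Gen 2 (rule 109): 10100101011
Gen 3 (rule 150): 10111101000
Gen 4 (rule 109): 11100111011
Gen 5 (rule 150): 01011010000
Gen 6 (rule 109): 01111110111
Gen 7 (rule 150): 10111100010
Gen 8 (rule 109): 11100101010
Gen 9 (rule 150): 01011101011
Gen 10 (rule 109): 01110111111
Gen 11 (rule 150): 10100011110
Gen 12 (rule 109): 11101010010
Gen 13 (rule 150): 01001011111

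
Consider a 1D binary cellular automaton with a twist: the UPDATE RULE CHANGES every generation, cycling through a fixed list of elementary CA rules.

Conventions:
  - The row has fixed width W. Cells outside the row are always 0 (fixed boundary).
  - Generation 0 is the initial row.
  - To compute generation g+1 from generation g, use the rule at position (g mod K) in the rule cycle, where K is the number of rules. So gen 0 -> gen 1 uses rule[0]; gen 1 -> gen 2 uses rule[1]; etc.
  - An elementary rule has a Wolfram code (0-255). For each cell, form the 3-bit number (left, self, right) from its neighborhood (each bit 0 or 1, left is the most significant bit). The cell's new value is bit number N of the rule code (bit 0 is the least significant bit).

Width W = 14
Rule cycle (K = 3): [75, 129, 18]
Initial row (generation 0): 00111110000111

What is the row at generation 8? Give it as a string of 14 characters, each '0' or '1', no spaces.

Gen 0: 00111110000111
Gen 1 (rule 75): 11100010111101
Gen 2 (rule 129): 01001000011000
Gen 3 (rule 18): 10110100100100
Gen 4 (rule 75): 00110001001001
Gen 5 (rule 129): 10000100000000
Gen 6 (rule 18): 01001010000000
Gen 7 (rule 75): 10010000111111
Gen 8 (rule 129): 00000110011110

Answer: 00000110011110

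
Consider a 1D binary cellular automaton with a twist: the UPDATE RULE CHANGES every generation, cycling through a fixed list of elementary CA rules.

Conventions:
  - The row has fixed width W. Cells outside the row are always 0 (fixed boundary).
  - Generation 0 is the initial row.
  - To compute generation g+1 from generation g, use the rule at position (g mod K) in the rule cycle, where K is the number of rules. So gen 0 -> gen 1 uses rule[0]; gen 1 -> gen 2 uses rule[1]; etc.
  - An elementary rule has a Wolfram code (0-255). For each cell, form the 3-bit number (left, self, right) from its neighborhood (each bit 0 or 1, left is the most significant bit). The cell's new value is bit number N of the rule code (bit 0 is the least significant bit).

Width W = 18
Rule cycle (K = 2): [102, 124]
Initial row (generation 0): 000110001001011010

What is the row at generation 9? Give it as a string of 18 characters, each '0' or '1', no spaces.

Gen 0: 000110001001011010
Gen 1 (rule 102): 001010011011101110
Gen 2 (rule 124): 001111011110111011
Gen 3 (rule 102): 010001100011001101
Gen 4 (rule 124): 011001110011101111
Gen 5 (rule 102): 101010010100110001
Gen 6 (rule 124): 111111011110111001
Gen 7 (rule 102): 000001100011001011
Gen 8 (rule 124): 000001110011101111
Gen 9 (rule 102): 000010010100110001

Answer: 000010010100110001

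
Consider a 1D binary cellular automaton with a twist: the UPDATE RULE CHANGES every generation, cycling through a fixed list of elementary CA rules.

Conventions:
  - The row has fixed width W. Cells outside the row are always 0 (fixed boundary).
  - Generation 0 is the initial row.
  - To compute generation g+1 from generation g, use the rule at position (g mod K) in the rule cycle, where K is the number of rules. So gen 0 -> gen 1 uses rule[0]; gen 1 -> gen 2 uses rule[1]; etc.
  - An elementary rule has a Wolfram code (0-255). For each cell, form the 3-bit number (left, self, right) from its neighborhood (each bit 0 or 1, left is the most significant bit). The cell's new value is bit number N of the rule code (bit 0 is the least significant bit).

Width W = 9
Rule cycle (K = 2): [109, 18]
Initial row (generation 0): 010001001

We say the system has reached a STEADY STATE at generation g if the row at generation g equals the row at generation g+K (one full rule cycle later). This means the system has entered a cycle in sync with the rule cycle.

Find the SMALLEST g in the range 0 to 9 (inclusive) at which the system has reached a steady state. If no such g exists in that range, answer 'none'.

Answer: 6

Derivation:
Gen 0: 010001001
Gen 1 (rule 109): 010101001
Gen 2 (rule 18): 100000110
Gen 3 (rule 109): 101110110
Gen 4 (rule 18): 000000001
Gen 5 (rule 109): 111111101
Gen 6 (rule 18): 000000000
Gen 7 (rule 109): 111111111
Gen 8 (rule 18): 000000000
Gen 9 (rule 109): 111111111
Gen 10 (rule 18): 000000000
Gen 11 (rule 109): 111111111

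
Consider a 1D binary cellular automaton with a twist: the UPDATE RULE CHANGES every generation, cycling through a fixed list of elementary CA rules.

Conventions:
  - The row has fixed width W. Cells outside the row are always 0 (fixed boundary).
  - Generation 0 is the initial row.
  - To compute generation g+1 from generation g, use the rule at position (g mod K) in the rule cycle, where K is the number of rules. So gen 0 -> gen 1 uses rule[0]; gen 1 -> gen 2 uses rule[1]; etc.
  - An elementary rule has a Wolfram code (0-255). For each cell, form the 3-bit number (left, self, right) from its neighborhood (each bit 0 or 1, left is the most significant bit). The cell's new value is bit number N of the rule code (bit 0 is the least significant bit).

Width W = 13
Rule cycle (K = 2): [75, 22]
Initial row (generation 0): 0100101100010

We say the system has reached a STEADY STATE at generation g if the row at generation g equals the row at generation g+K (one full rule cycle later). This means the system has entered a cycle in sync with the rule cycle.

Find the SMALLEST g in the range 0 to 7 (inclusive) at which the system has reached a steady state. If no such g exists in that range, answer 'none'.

Answer: 6

Derivation:
Gen 0: 0100101100010
Gen 1 (rule 75): 1001001101100
Gen 2 (rule 22): 1111110000010
Gen 3 (rule 75): 1000010111100
Gen 4 (rule 22): 1100110000010
Gen 5 (rule 75): 1101110111100
Gen 6 (rule 22): 0000000000010
Gen 7 (rule 75): 1111111111100
Gen 8 (rule 22): 0000000000010
Gen 9 (rule 75): 1111111111100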